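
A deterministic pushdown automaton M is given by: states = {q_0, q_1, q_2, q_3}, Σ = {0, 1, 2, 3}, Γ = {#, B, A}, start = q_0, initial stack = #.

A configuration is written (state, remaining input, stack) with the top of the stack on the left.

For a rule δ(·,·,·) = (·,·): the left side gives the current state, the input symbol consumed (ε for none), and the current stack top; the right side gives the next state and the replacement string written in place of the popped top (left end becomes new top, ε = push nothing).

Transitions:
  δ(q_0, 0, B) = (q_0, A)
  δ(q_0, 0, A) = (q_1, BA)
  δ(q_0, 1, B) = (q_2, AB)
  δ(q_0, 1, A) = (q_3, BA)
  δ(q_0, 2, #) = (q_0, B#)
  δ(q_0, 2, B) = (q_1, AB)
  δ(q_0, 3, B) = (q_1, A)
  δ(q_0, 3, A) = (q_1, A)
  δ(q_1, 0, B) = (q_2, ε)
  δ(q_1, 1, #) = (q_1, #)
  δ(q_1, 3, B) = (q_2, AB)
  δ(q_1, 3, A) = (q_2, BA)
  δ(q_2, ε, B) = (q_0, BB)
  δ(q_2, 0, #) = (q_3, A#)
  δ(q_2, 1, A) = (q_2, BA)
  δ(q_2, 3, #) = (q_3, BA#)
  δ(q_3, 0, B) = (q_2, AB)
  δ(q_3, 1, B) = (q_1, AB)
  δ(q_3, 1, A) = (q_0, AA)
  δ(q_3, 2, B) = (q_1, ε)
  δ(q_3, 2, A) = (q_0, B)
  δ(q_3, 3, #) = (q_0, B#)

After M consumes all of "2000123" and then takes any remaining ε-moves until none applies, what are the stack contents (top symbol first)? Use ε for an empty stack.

BBABBA#

(q_0, 2000123, #) ⊢ (q_0, 000123, B#) ⊢ (q_0, 00123, A#) ⊢ (q_1, 0123, BA#) ⊢ (q_2, 123, A#) ⊢ (q_2, 23, BA#) ⊢ (q_0, 23, BBA#) ⊢ (q_1, 3, ABBA#) ⊢ (q_2, ε, BABBA#) ⊢ (q_0, ε, BBABBA#)
All input consumed in state q_0 with stack BBABBA#.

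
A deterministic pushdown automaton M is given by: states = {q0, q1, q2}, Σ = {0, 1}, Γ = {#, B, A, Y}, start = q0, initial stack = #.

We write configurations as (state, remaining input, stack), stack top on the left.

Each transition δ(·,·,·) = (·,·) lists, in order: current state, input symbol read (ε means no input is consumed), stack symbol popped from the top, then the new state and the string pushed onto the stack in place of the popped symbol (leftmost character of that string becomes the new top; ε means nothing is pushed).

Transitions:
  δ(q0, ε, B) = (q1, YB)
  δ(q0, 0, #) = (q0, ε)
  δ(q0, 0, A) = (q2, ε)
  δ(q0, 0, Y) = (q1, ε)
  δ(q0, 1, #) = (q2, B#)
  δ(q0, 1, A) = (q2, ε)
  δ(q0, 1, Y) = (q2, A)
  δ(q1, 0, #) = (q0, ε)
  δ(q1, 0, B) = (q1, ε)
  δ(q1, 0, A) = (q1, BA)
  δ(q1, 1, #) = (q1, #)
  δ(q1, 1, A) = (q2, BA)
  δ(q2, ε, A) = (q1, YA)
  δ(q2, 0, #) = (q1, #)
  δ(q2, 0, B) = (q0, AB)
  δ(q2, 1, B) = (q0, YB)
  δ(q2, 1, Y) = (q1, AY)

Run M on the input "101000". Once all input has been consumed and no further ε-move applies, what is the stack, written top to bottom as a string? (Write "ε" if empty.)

(q0, 101000, #)
  read 1, top #: go to q2, push B# → (q2, 01000, B#)
  read 0, top B: go to q0, push AB → (q0, 1000, AB#)
  read 1, top A: go to q2, push ε → (q2, 000, B#)
  read 0, top B: go to q0, push AB → (q0, 00, AB#)
  read 0, top A: go to q2, push ε → (q2, 0, B#)
  read 0, top B: go to q0, push AB → (q0, ε, AB#)
All input consumed in state q0 with stack AB#.

AB#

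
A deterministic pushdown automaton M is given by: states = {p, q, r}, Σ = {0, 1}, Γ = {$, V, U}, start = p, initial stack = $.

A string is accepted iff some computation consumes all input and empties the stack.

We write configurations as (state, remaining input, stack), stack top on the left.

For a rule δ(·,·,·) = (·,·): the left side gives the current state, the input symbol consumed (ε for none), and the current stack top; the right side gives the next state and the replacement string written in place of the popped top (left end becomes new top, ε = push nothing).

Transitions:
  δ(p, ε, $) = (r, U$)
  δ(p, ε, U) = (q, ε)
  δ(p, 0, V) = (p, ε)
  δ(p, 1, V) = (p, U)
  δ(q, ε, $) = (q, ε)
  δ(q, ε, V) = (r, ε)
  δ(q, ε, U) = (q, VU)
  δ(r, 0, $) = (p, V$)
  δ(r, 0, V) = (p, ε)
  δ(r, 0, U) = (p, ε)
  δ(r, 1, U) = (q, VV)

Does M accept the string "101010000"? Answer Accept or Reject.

(p, 101010000, $)
  ε-move, top $: go to r, push U$ → (r, 101010000, U$)
  read 1, top U: go to q, push VV → (q, 01010000, VV$)
  ε-move, top V: go to r, push ε → (r, 01010000, V$)
  read 0, top V: go to p, push ε → (p, 1010000, $)
  ε-move, top $: go to r, push U$ → (r, 1010000, U$)
  read 1, top U: go to q, push VV → (q, 010000, VV$)
  ε-move, top V: go to r, push ε → (r, 010000, V$)
  read 0, top V: go to p, push ε → (p, 10000, $)
  ε-move, top $: go to r, push U$ → (r, 10000, U$)
  read 1, top U: go to q, push VV → (q, 0000, VV$)
  ε-move, top V: go to r, push ε → (r, 0000, V$)
  read 0, top V: go to p, push ε → (p, 000, $)
  ε-move, top $: go to r, push U$ → (r, 000, U$)
  read 0, top U: go to p, push ε → (p, 00, $)
  ε-move, top $: go to r, push U$ → (r, 00, U$)
  read 0, top U: go to p, push ε → (p, 0, $)
  ε-move, top $: go to r, push U$ → (r, 0, U$)
  read 0, top U: go to p, push ε → (p, ε, $)
  ε-move, top $: go to r, push U$ → (r, ε, U$)
All input consumed; stack is U$, not empty, and no further ε-move applies.

Reject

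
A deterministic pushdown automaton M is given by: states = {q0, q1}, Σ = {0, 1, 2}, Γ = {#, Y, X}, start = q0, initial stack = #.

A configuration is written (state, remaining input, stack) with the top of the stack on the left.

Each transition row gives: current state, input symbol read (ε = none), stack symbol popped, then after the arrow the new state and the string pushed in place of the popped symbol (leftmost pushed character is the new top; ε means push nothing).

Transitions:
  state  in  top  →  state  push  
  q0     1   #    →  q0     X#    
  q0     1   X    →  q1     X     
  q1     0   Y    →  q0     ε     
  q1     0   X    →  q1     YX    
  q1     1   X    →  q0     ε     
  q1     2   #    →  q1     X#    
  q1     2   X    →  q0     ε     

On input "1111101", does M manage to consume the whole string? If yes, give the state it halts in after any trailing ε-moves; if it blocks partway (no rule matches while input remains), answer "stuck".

stuck

(q0, 1111101, #)
  read 1, top #: go to q0, push X# → (q0, 111101, X#)
  read 1, top X: go to q1, push X → (q1, 11101, X#)
  read 1, top X: go to q0, push ε → (q0, 1101, #)
  read 1, top #: go to q0, push X# → (q0, 101, X#)
  read 1, top X: go to q1, push X → (q1, 01, X#)
  read 0, top X: go to q1, push YX → (q1, 1, YX#)
No transition for (q1, 1, top Y); M blocks with input 1 remaining.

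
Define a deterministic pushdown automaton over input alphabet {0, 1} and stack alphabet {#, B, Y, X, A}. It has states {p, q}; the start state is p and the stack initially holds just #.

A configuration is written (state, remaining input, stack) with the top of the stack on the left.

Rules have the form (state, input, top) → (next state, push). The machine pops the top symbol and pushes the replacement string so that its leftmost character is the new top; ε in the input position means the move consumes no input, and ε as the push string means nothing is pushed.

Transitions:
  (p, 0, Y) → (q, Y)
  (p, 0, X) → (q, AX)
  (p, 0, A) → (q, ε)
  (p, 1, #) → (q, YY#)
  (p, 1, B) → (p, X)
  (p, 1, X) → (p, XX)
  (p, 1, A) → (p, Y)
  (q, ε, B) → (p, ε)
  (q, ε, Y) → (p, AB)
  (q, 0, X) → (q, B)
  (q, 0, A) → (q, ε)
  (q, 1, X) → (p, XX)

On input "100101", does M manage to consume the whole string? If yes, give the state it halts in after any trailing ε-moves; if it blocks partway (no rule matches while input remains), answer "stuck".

(p, 100101, #)
  read 1, top #: go to q, push YY# → (q, 00101, YY#)
  ε-move, top Y: go to p, push AB → (p, 00101, ABY#)
  read 0, top A: go to q, push ε → (q, 0101, BY#)
  ε-move, top B: go to p, push ε → (p, 0101, Y#)
  read 0, top Y: go to q, push Y → (q, 101, Y#)
  ε-move, top Y: go to p, push AB → (p, 101, AB#)
  read 1, top A: go to p, push Y → (p, 01, YB#)
  read 0, top Y: go to q, push Y → (q, 1, YB#)
  ε-move, top Y: go to p, push AB → (p, 1, ABB#)
  read 1, top A: go to p, push Y → (p, ε, YBB#)
All input consumed; M is in state p.

p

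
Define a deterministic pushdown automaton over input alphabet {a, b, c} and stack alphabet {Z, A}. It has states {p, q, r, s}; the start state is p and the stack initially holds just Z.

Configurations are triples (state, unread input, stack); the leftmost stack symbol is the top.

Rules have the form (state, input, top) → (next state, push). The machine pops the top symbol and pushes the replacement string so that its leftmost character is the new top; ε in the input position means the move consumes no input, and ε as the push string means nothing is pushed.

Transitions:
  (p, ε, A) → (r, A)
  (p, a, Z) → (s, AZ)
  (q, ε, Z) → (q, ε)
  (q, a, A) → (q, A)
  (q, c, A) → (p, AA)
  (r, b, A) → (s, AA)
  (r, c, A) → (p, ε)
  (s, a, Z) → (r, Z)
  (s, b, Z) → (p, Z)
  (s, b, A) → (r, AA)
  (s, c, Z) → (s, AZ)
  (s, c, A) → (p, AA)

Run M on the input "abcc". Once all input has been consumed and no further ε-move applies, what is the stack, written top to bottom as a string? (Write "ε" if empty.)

(p, abcc, Z)
  read a, top Z: go to s, push AZ → (s, bcc, AZ)
  read b, top A: go to r, push AA → (r, cc, AAZ)
  read c, top A: go to p, push ε → (p, c, AZ)
  ε-move, top A: go to r, push A → (r, c, AZ)
  read c, top A: go to p, push ε → (p, ε, Z)
All input consumed in state p with stack Z.

Z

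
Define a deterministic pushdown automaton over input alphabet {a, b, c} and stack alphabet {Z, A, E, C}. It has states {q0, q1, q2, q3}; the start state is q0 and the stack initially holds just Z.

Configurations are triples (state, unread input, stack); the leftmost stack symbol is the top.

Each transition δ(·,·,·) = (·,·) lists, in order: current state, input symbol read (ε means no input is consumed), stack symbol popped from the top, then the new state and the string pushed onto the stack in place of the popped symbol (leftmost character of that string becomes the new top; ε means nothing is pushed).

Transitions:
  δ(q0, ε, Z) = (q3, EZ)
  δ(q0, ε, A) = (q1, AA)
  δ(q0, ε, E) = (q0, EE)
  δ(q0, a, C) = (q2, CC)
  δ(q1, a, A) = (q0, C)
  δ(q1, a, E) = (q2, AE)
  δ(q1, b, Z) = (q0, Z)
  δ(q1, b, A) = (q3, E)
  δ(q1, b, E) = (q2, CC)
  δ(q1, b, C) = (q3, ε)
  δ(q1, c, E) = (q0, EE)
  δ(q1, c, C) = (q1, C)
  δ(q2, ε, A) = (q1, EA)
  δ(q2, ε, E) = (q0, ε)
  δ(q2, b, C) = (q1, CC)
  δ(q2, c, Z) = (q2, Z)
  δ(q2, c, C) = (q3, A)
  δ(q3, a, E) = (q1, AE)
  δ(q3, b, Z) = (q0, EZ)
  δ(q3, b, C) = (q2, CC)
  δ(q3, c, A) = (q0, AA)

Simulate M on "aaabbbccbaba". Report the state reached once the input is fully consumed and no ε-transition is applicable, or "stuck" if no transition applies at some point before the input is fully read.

(q0, aaabbbccbaba, Z)
  ε-move, top Z: go to q3, push EZ → (q3, aaabbbccbaba, EZ)
  read a, top E: go to q1, push AE → (q1, aabbbccbaba, AEZ)
  read a, top A: go to q0, push C → (q0, abbbccbaba, CEZ)
  read a, top C: go to q2, push CC → (q2, bbbccbaba, CCEZ)
  read b, top C: go to q1, push CC → (q1, bbccbaba, CCCEZ)
  read b, top C: go to q3, push ε → (q3, bccbaba, CCEZ)
  read b, top C: go to q2, push CC → (q2, ccbaba, CCCEZ)
  read c, top C: go to q3, push A → (q3, cbaba, ACCEZ)
  read c, top A: go to q0, push AA → (q0, baba, AACCEZ)
  ε-move, top A: go to q1, push AA → (q1, baba, AAACCEZ)
  read b, top A: go to q3, push E → (q3, aba, EAACCEZ)
  read a, top E: go to q1, push AE → (q1, ba, AEAACCEZ)
  read b, top A: go to q3, push E → (q3, a, EEAACCEZ)
  read a, top E: go to q1, push AE → (q1, ε, AEEAACCEZ)
All input consumed; M is in state q1.

q1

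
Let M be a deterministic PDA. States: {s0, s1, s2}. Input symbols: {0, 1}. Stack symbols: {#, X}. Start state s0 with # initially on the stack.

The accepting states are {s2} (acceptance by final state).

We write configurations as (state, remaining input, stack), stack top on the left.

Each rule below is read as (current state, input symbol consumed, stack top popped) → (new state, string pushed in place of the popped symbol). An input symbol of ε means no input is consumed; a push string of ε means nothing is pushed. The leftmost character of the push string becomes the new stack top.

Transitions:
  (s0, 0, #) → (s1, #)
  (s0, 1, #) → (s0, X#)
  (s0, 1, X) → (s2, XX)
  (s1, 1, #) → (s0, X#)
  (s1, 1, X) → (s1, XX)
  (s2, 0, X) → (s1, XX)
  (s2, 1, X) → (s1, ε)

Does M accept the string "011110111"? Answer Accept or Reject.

(s0, 011110111, #)
  read 0, top #: go to s1, push # → (s1, 11110111, #)
  read 1, top #: go to s0, push X# → (s0, 1110111, X#)
  read 1, top X: go to s2, push XX → (s2, 110111, XX#)
  read 1, top X: go to s1, push ε → (s1, 10111, X#)
  read 1, top X: go to s1, push XX → (s1, 0111, XX#)
No transition applies at (s1, 0111, XX#); input not fully consumed.

Reject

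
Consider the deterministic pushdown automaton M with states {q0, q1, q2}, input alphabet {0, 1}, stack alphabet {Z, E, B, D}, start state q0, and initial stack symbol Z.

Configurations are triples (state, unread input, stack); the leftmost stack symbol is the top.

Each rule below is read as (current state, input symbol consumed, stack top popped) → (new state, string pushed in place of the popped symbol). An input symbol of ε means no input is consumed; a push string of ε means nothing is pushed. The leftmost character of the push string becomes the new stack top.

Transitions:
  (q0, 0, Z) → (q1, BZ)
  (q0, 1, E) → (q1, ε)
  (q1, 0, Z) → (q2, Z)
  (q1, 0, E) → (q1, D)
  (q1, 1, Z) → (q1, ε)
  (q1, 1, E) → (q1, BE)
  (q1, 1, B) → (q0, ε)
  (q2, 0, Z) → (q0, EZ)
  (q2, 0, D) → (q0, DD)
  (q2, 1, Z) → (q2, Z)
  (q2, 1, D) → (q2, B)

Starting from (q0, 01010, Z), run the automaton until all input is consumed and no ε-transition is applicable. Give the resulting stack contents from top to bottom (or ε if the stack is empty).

BZ

(q0, 01010, Z)
  read 0, top Z: go to q1, push BZ → (q1, 1010, BZ)
  read 1, top B: go to q0, push ε → (q0, 010, Z)
  read 0, top Z: go to q1, push BZ → (q1, 10, BZ)
  read 1, top B: go to q0, push ε → (q0, 0, Z)
  read 0, top Z: go to q1, push BZ → (q1, ε, BZ)
All input consumed in state q1 with stack BZ.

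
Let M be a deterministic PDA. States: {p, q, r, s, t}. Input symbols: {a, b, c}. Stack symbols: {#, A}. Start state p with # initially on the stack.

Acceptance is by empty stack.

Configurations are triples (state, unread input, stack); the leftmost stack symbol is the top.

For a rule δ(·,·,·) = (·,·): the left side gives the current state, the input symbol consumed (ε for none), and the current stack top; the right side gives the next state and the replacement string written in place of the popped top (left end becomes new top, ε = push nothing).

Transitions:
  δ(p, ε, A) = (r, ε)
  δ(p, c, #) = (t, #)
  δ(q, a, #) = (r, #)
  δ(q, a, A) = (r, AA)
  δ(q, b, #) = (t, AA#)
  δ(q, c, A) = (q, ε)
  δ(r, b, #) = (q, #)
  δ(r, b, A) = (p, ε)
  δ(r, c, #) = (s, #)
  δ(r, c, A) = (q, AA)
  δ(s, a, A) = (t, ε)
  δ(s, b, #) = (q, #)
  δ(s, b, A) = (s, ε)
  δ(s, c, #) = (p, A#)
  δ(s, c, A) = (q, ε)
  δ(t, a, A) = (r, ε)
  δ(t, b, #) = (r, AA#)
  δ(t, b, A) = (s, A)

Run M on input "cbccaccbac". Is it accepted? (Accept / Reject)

Reject

(p, cbccaccbac, #)
  read c, top #: go to t, push # → (t, bccaccbac, #)
  read b, top #: go to r, push AA# → (r, ccaccbac, AA#)
  read c, top A: go to q, push AA → (q, caccbac, AAA#)
  read c, top A: go to q, push ε → (q, accbac, AA#)
  read a, top A: go to r, push AA → (r, ccbac, AAA#)
  read c, top A: go to q, push AA → (q, cbac, AAAA#)
  read c, top A: go to q, push ε → (q, bac, AAA#)
No transition applies at (q, bac, AAA#); input not fully consumed.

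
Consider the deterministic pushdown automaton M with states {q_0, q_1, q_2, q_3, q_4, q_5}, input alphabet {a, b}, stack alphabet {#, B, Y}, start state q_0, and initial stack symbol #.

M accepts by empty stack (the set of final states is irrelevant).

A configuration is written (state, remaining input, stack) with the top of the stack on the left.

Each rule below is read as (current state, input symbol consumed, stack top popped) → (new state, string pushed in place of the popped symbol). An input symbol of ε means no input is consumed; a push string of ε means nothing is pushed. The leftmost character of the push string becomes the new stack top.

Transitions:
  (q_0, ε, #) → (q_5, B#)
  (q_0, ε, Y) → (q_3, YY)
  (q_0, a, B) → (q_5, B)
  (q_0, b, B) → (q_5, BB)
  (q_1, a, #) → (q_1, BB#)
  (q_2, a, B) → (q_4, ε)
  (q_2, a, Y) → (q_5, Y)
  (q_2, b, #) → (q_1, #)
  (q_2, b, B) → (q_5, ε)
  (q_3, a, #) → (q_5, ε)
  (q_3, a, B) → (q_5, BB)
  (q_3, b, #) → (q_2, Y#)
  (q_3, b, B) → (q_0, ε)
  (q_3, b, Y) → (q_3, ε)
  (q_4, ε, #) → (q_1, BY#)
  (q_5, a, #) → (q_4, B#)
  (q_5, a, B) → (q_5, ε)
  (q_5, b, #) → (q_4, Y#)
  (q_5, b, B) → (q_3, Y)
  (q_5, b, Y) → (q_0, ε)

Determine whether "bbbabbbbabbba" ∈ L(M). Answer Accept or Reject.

Accept

(q_0, bbbabbbbabbba, #)
  ε-move, top #: go to q_5, push B# → (q_5, bbbabbbbabbba, B#)
  read b, top B: go to q_3, push Y → (q_3, bbabbbbabbba, Y#)
  read b, top Y: go to q_3, push ε → (q_3, babbbbabbba, #)
  read b, top #: go to q_2, push Y# → (q_2, abbbbabbba, Y#)
  read a, top Y: go to q_5, push Y → (q_5, bbbbabbba, Y#)
  read b, top Y: go to q_0, push ε → (q_0, bbbabbba, #)
  ε-move, top #: go to q_5, push B# → (q_5, bbbabbba, B#)
  read b, top B: go to q_3, push Y → (q_3, bbabbba, Y#)
  read b, top Y: go to q_3, push ε → (q_3, babbba, #)
  read b, top #: go to q_2, push Y# → (q_2, abbba, Y#)
  read a, top Y: go to q_5, push Y → (q_5, bbba, Y#)
  read b, top Y: go to q_0, push ε → (q_0, bba, #)
  ε-move, top #: go to q_5, push B# → (q_5, bba, B#)
  read b, top B: go to q_3, push Y → (q_3, ba, Y#)
  read b, top Y: go to q_3, push ε → (q_3, a, #)
  read a, top #: go to q_5, push ε → (q_5, ε, ε)
All input consumed and the stack is empty.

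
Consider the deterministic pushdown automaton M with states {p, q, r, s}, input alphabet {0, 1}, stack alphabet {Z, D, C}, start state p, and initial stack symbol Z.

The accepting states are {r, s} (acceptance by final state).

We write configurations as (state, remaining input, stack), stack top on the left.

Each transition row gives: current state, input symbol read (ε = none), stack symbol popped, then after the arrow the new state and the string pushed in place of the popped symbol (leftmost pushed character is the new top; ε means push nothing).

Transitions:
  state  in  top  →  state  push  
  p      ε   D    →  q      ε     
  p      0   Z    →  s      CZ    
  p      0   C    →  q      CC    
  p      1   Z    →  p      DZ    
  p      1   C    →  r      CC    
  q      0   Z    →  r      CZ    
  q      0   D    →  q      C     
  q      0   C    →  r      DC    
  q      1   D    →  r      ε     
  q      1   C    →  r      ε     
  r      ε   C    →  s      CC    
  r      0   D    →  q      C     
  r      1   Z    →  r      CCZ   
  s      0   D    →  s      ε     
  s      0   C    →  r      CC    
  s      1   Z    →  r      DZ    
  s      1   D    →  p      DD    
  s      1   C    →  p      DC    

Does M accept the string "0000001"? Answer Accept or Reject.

(p, 0000001, Z) ⊢ (s, 000001, CZ) ⊢ (r, 00001, CCZ) ⊢ (s, 00001, CCCZ) ⊢ (r, 0001, CCCCZ) ⊢ (s, 0001, CCCCCZ) ⊢ (r, 001, CCCCCCZ) ⊢ (s, 001, CCCCCCCZ) ⊢ (r, 01, CCCCCCCCZ) ⊢ (s, 01, CCCCCCCCCZ) ⊢ (r, 1, CCCCCCCCCCZ) ⊢ (s, 1, CCCCCCCCCCCZ) ⊢ (p, ε, DCCCCCCCCCCCZ) ⊢ (q, ε, CCCCCCCCCCCZ)
All input consumed; state q ∉ F and no further ε-move applies.

Reject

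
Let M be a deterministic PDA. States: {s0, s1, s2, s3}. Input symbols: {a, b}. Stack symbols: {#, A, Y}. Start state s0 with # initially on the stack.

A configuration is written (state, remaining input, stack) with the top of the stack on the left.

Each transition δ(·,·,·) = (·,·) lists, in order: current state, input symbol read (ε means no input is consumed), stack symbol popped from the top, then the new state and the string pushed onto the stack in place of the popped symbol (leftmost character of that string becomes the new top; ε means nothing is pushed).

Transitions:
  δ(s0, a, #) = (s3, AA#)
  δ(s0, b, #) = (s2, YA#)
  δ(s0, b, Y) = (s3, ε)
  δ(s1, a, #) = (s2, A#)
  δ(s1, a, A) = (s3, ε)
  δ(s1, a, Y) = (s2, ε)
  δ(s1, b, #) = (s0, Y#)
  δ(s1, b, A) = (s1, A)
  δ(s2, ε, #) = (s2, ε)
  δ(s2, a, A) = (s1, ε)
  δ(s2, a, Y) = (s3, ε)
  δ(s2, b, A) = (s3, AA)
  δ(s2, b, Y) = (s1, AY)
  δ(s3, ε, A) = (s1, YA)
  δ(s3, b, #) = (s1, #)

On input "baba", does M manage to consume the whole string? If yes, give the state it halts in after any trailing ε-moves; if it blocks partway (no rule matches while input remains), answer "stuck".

(s0, baba, #)
  read b, top #: go to s2, push YA# → (s2, aba, YA#)
  read a, top Y: go to s3, push ε → (s3, ba, A#)
  ε-move, top A: go to s1, push YA → (s1, ba, YA#)
No transition for (s1, b, top Y); M blocks with input ba remaining.

stuck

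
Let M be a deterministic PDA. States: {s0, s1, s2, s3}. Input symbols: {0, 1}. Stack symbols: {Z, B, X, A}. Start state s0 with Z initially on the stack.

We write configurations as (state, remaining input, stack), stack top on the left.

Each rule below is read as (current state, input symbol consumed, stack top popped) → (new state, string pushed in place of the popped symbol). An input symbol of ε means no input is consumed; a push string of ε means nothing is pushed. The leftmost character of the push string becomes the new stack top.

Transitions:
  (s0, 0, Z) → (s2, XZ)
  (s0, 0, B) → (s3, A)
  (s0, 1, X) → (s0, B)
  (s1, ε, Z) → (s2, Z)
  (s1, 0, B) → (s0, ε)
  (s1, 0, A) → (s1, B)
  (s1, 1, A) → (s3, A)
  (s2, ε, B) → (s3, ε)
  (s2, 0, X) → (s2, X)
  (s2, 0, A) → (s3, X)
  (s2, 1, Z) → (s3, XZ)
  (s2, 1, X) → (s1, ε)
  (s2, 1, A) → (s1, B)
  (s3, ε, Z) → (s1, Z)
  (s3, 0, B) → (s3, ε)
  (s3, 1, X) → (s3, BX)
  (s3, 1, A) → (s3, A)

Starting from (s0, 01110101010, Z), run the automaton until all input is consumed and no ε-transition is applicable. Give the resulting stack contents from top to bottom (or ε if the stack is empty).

(s0, 01110101010, Z)
  read 0, top Z: go to s2, push XZ → (s2, 1110101010, XZ)
  read 1, top X: go to s1, push ε → (s1, 110101010, Z)
  ε-move, top Z: go to s2, push Z → (s2, 110101010, Z)
  read 1, top Z: go to s3, push XZ → (s3, 10101010, XZ)
  read 1, top X: go to s3, push BX → (s3, 0101010, BXZ)
  read 0, top B: go to s3, push ε → (s3, 101010, XZ)
  read 1, top X: go to s3, push BX → (s3, 01010, BXZ)
  read 0, top B: go to s3, push ε → (s3, 1010, XZ)
  read 1, top X: go to s3, push BX → (s3, 010, BXZ)
  read 0, top B: go to s3, push ε → (s3, 10, XZ)
  read 1, top X: go to s3, push BX → (s3, 0, BXZ)
  read 0, top B: go to s3, push ε → (s3, ε, XZ)
All input consumed in state s3 with stack XZ.

XZ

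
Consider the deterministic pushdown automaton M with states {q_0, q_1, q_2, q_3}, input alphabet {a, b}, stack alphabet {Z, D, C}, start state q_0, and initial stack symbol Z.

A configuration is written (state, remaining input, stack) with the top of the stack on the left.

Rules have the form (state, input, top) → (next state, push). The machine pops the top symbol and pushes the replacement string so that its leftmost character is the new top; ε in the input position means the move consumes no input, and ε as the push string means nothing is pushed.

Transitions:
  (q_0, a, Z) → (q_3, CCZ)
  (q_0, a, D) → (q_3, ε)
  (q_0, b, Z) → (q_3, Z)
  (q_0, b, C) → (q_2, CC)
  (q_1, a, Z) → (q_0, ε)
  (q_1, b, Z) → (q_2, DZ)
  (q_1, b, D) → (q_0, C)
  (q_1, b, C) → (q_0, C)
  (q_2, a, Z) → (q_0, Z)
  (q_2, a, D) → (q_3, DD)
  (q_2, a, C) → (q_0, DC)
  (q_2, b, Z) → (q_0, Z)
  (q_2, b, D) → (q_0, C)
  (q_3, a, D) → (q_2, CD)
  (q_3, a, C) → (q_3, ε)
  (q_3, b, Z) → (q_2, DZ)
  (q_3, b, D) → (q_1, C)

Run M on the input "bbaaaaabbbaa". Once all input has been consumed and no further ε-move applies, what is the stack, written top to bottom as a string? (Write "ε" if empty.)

(q_0, bbaaaaabbbaa, Z)
  read b, top Z: go to q_3, push Z → (q_3, baaaaabbbaa, Z)
  read b, top Z: go to q_2, push DZ → (q_2, aaaaabbbaa, DZ)
  read a, top D: go to q_3, push DD → (q_3, aaaabbbaa, DDZ)
  read a, top D: go to q_2, push CD → (q_2, aaabbbaa, CDDZ)
  read a, top C: go to q_0, push DC → (q_0, aabbbaa, DCDDZ)
  read a, top D: go to q_3, push ε → (q_3, abbbaa, CDDZ)
  read a, top C: go to q_3, push ε → (q_3, bbbaa, DDZ)
  read b, top D: go to q_1, push C → (q_1, bbaa, CDZ)
  read b, top C: go to q_0, push C → (q_0, baa, CDZ)
  read b, top C: go to q_2, push CC → (q_2, aa, CCDZ)
  read a, top C: go to q_0, push DC → (q_0, a, DCCDZ)
  read a, top D: go to q_3, push ε → (q_3, ε, CCDZ)
All input consumed in state q_3 with stack CCDZ.

CCDZ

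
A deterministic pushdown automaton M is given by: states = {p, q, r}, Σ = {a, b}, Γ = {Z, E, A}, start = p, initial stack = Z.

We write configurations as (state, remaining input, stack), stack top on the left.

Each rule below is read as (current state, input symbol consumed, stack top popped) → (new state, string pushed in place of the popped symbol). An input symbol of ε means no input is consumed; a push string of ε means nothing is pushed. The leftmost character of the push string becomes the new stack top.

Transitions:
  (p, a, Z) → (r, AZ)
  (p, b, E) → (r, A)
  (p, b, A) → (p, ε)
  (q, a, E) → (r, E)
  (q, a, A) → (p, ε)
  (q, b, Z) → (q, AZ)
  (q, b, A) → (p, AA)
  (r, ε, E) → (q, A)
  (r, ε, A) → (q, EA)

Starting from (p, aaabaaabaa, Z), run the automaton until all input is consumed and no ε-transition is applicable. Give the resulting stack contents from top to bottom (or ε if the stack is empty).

(p, aaabaaabaa, Z)
  read a, top Z: go to r, push AZ → (r, aabaaabaa, AZ)
  ε-move, top A: go to q, push EA → (q, aabaaabaa, EAZ)
  read a, top E: go to r, push E → (r, abaaabaa, EAZ)
  ε-move, top E: go to q, push A → (q, abaaabaa, AAZ)
  read a, top A: go to p, push ε → (p, baaabaa, AZ)
  read b, top A: go to p, push ε → (p, aaabaa, Z)
  read a, top Z: go to r, push AZ → (r, aabaa, AZ)
  ε-move, top A: go to q, push EA → (q, aabaa, EAZ)
  read a, top E: go to r, push E → (r, abaa, EAZ)
  ε-move, top E: go to q, push A → (q, abaa, AAZ)
  read a, top A: go to p, push ε → (p, baa, AZ)
  read b, top A: go to p, push ε → (p, aa, Z)
  read a, top Z: go to r, push AZ → (r, a, AZ)
  ε-move, top A: go to q, push EA → (q, a, EAZ)
  read a, top E: go to r, push E → (r, ε, EAZ)
  ε-move, top E: go to q, push A → (q, ε, AAZ)
All input consumed in state q with stack AAZ.

AAZ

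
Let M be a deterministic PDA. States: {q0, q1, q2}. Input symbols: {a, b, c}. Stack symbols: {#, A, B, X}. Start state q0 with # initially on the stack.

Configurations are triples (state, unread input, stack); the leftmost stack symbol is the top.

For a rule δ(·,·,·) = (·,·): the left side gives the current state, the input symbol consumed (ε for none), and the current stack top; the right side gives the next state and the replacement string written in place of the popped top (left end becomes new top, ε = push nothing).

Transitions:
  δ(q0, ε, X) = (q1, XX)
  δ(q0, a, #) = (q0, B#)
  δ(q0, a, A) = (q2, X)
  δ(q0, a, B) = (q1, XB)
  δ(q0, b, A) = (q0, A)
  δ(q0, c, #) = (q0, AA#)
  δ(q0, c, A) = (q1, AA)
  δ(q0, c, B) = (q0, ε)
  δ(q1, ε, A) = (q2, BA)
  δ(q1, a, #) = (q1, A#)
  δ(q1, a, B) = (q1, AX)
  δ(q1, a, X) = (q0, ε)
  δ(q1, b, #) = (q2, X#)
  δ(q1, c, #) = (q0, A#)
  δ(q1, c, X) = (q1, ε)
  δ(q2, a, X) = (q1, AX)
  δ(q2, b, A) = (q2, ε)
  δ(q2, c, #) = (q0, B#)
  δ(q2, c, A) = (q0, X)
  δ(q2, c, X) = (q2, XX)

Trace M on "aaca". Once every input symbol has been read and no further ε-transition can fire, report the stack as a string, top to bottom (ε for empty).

BAX#

(q0, aaca, #) ⊢ (q0, aca, B#) ⊢ (q1, ca, XB#) ⊢ (q1, a, B#) ⊢ (q1, ε, AX#) ⊢ (q2, ε, BAX#)
All input consumed in state q2 with stack BAX#.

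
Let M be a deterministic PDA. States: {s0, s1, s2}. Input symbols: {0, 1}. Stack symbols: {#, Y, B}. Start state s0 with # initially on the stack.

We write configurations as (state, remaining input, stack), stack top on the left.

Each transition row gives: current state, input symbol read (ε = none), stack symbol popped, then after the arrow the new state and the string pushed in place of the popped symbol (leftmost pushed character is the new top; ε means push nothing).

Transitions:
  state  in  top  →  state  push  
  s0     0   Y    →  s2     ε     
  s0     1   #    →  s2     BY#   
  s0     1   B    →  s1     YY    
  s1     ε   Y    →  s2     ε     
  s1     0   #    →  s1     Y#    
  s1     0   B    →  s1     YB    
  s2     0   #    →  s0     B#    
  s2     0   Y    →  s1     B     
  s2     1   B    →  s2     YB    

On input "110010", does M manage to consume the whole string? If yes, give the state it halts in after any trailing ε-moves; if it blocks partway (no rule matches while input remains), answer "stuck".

s1

(s0, 110010, #)
  read 1, top #: go to s2, push BY# → (s2, 10010, BY#)
  read 1, top B: go to s2, push YB → (s2, 0010, YBY#)
  read 0, top Y: go to s1, push B → (s1, 010, BBY#)
  read 0, top B: go to s1, push YB → (s1, 10, YBBY#)
  ε-move, top Y: go to s2, push ε → (s2, 10, BBY#)
  read 1, top B: go to s2, push YB → (s2, 0, YBBY#)
  read 0, top Y: go to s1, push B → (s1, ε, BBBY#)
All input consumed; M is in state s1.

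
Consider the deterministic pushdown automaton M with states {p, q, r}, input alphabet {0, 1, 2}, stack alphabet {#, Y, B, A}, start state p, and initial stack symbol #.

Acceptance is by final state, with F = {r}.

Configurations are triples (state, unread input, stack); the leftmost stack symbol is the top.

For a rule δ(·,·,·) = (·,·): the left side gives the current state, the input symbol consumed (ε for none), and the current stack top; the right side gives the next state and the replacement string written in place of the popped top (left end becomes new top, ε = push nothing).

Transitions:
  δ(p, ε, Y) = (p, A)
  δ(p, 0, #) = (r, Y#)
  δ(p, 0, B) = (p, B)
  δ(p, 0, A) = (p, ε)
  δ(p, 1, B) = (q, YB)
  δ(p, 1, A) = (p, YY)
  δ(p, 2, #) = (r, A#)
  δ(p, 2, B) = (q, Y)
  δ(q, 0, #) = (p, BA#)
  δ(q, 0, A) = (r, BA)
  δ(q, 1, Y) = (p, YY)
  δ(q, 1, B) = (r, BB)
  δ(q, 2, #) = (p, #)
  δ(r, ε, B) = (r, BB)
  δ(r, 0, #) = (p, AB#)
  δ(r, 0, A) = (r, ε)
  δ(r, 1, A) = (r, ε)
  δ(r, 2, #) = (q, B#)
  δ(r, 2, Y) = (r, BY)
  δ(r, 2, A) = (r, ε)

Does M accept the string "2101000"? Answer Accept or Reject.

Reject

(p, 2101000, #) ⊢ (r, 101000, A#) ⊢ (r, 01000, #) ⊢ (p, 1000, AB#) ⊢ (p, 000, YYB#) ⊢ (p, 000, AYB#) ⊢ (p, 00, YB#) ⊢ (p, 00, AB#) ⊢ (p, 0, B#) ⊢ (p, ε, B#)
All input consumed; state p ∉ F and no further ε-move applies.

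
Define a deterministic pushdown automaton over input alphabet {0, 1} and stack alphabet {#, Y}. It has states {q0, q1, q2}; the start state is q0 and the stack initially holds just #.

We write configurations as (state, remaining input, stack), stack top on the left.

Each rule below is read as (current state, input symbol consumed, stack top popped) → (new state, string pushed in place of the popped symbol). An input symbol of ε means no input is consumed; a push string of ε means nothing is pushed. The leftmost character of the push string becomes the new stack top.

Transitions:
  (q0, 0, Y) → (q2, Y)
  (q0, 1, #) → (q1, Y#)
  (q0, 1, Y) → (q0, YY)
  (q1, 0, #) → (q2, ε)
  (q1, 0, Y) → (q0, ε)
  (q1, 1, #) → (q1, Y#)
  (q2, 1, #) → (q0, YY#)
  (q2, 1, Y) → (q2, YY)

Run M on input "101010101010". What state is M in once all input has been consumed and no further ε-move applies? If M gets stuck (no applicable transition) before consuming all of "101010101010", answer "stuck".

(q0, 101010101010, #) ⊢ (q1, 01010101010, Y#) ⊢ (q0, 1010101010, #) ⊢ (q1, 010101010, Y#) ⊢ (q0, 10101010, #) ⊢ (q1, 0101010, Y#) ⊢ (q0, 101010, #) ⊢ (q1, 01010, Y#) ⊢ (q0, 1010, #) ⊢ (q1, 010, Y#) ⊢ (q0, 10, #) ⊢ (q1, 0, Y#) ⊢ (q0, ε, #)
All input consumed; M is in state q0.

q0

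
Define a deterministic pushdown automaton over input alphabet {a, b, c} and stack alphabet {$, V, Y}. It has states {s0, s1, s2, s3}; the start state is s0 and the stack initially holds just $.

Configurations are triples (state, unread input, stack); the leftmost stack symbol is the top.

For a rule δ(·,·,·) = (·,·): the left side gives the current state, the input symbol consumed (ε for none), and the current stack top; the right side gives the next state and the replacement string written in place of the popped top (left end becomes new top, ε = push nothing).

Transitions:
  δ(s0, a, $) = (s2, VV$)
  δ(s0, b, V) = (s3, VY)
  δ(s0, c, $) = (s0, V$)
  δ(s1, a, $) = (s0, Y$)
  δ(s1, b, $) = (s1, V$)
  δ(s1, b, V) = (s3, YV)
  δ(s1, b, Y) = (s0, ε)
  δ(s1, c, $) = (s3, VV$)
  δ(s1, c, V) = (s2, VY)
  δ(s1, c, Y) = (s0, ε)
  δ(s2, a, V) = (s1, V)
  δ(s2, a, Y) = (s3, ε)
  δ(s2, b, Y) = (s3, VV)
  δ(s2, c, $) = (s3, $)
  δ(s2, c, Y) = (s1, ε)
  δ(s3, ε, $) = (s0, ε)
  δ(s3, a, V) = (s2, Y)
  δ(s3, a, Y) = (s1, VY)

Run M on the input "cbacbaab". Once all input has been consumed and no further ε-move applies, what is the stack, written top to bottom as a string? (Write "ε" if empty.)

(s0, cbacbaab, $)
  read c, top $: go to s0, push V$ → (s0, bacbaab, V$)
  read b, top V: go to s3, push VY → (s3, acbaab, VY$)
  read a, top V: go to s2, push Y → (s2, cbaab, YY$)
  read c, top Y: go to s1, push ε → (s1, baab, Y$)
  read b, top Y: go to s0, push ε → (s0, aab, $)
  read a, top $: go to s2, push VV$ → (s2, ab, VV$)
  read a, top V: go to s1, push V → (s1, b, VV$)
  read b, top V: go to s3, push YV → (s3, ε, YVV$)
All input consumed in state s3 with stack YVV$.

YVV$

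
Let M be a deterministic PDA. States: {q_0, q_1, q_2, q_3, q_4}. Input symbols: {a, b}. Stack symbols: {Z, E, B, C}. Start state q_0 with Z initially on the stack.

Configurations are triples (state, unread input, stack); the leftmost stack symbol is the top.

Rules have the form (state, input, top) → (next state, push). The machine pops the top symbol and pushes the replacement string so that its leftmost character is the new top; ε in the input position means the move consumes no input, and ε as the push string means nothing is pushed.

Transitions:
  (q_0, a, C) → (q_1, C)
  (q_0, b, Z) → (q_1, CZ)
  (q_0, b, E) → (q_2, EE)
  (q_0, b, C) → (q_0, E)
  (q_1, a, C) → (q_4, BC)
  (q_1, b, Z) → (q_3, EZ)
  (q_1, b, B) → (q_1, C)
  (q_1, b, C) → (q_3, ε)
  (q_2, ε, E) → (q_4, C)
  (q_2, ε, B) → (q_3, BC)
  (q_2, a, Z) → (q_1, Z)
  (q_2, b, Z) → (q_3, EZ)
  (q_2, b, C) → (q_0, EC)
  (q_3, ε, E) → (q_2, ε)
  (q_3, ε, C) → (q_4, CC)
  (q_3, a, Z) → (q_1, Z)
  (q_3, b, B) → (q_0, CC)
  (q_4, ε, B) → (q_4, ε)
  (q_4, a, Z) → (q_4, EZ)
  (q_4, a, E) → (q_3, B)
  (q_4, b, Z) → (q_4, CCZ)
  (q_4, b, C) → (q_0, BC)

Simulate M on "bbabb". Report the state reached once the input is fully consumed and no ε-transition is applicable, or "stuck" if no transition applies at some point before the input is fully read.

(q_0, bbabb, Z)
  read b, top Z: go to q_1, push CZ → (q_1, babb, CZ)
  read b, top C: go to q_3, push ε → (q_3, abb, Z)
  read a, top Z: go to q_1, push Z → (q_1, bb, Z)
  read b, top Z: go to q_3, push EZ → (q_3, b, EZ)
  ε-move, top E: go to q_2, push ε → (q_2, b, Z)
  read b, top Z: go to q_3, push EZ → (q_3, ε, EZ)
  ε-move, top E: go to q_2, push ε → (q_2, ε, Z)
All input consumed; M is in state q_2.

q_2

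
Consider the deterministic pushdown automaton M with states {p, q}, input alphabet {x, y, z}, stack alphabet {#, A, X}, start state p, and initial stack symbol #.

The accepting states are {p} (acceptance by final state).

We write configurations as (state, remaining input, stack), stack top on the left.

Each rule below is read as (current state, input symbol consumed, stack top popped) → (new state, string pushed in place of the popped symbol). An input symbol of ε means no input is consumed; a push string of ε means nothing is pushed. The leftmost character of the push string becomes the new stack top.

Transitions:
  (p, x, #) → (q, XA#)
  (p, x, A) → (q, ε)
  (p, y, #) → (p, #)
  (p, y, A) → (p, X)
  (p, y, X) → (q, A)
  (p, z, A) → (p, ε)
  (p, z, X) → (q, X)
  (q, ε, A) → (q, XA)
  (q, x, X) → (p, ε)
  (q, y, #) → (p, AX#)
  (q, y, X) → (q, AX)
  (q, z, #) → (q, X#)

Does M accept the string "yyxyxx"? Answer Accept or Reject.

(p, yyxyxx, #)
  read y, top #: go to p, push # → (p, yxyxx, #)
  read y, top #: go to p, push # → (p, xyxx, #)
  read x, top #: go to q, push XA# → (q, yxx, XA#)
  read y, top X: go to q, push AX → (q, xx, AXA#)
  ε-move, top A: go to q, push XA → (q, xx, XAXA#)
  read x, top X: go to p, push ε → (p, x, AXA#)
  read x, top A: go to q, push ε → (q, ε, XA#)
All input consumed; state q ∉ F and no further ε-move applies.

Reject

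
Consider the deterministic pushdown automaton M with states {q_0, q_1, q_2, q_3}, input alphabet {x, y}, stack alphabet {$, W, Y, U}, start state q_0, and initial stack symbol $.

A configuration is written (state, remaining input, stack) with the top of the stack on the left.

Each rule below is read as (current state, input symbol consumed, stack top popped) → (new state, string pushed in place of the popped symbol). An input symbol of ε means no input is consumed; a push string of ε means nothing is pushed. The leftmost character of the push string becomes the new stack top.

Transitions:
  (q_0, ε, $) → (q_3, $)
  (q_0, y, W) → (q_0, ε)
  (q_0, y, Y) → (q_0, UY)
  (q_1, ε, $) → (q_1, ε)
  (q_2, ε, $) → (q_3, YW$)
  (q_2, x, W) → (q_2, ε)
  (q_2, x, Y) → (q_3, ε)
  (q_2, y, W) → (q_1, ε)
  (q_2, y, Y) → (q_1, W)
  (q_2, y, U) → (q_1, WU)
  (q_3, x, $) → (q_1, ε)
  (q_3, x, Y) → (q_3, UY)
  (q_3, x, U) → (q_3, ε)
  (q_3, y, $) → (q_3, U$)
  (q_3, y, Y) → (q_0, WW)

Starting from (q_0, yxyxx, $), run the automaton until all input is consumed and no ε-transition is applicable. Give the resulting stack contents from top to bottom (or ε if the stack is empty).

ε

(q_0, yxyxx, $) ⊢ (q_3, yxyxx, $) ⊢ (q_3, xyxx, U$) ⊢ (q_3, yxx, $) ⊢ (q_3, xx, U$) ⊢ (q_3, x, $) ⊢ (q_1, ε, ε)
All input consumed in state q_1 with stack ε.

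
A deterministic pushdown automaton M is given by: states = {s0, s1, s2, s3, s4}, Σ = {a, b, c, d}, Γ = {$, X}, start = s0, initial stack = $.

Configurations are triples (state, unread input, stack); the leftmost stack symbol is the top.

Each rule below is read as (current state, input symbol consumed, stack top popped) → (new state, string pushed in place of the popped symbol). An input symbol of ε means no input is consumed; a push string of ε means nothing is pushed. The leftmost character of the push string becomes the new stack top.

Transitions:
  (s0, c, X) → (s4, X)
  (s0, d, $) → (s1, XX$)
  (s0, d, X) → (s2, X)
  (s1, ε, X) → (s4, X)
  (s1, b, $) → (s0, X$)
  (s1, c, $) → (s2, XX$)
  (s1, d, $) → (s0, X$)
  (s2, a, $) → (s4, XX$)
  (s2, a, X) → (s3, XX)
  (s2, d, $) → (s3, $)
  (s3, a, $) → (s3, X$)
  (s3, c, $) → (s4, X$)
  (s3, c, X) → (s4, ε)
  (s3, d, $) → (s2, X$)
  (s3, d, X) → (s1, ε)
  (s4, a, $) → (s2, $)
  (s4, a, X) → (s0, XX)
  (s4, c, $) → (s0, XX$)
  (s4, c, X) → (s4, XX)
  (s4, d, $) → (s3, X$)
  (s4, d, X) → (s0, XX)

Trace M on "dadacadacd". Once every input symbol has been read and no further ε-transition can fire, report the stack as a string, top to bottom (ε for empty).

XXXXX$

(s0, dadacadacd, $)
  read d, top $: go to s1, push XX$ → (s1, adacadacd, XX$)
  ε-move, top X: go to s4, push X → (s4, adacadacd, XX$)
  read a, top X: go to s0, push XX → (s0, dacadacd, XXX$)
  read d, top X: go to s2, push X → (s2, acadacd, XXX$)
  read a, top X: go to s3, push XX → (s3, cadacd, XXXX$)
  read c, top X: go to s4, push ε → (s4, adacd, XXX$)
  read a, top X: go to s0, push XX → (s0, dacd, XXXX$)
  read d, top X: go to s2, push X → (s2, acd, XXXX$)
  read a, top X: go to s3, push XX → (s3, cd, XXXXX$)
  read c, top X: go to s4, push ε → (s4, d, XXXX$)
  read d, top X: go to s0, push XX → (s0, ε, XXXXX$)
All input consumed in state s0 with stack XXXXX$.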